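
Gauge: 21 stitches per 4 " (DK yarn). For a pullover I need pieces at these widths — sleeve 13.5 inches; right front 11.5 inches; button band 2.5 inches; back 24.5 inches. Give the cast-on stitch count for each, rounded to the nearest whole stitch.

sleeve 71; right front 60; button band 13; back 129.

Rate = 21/4 = 5.25 sts per in.
sleeve: 13.5 × 5.25 = 70.88 → 71.
right front: 11.5 × 5.25 = 60.38 → 60.
button band: 2.5 × 5.25 = 13.12 → 13.
back: 24.5 × 5.25 = 128.62 → 129.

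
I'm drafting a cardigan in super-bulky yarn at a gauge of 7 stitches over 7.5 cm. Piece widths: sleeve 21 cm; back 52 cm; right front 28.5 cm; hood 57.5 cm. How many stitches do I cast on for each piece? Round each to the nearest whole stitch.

Rate = 7/7.5 = 0.933 sts per cm.
sleeve: 21 × 0.933 = 19.60 → 20.
back: 52 × 0.933 = 48.53 → 49.
right front: 28.5 × 0.933 = 26.60 → 27.
hood: 57.5 × 0.933 = 53.67 → 54.

sleeve 20; back 49; right front 27; hood 54.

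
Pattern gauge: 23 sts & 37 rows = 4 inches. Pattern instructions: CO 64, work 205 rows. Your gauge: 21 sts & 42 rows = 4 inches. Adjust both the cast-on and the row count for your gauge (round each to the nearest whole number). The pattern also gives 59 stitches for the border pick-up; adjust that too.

Cast on 58 stitches; work 233 rows; border pick-up 54 stitches.

Stitches: 64 × 21/23 = 58.43 → 58.
Rows: 205 × 42/37 = 232.70 → 233.
border pick-up: 59 × 21/23 = 53.87 → 54.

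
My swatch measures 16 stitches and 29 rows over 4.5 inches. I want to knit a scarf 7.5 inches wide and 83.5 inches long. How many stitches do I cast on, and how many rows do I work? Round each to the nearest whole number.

Cast on 27 stitches and work 538 rows.

Stitch gauge = 16/4.5 = 3.556 sts/in; 7.5 × 3.556 = 26.67 → 27 sts.
Row gauge = 29/4.5 = 6.444 rows/in; 83.5 × 6.444 = 538.11 → 538 rows.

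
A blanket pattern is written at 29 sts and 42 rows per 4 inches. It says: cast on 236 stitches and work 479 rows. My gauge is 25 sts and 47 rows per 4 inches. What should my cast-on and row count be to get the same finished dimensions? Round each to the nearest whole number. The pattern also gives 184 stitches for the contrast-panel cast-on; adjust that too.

Cast on 203 stitches; work 536 rows; contrast-panel cast-on 159 stitches.

Stitches: 236 × 25/29 = 203.45 → 203.
Rows: 479 × 47/42 = 536.02 → 536.
contrast-panel cast-on: 184 × 25/29 = 158.62 → 159.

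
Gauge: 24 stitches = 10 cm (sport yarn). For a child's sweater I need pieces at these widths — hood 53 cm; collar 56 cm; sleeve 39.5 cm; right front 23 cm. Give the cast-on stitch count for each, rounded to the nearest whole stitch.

Rate = 24/10 = 2.4 sts per cm.
hood: 53 × 2.4 = 127.20 → 127.
collar: 56 × 2.4 = 134.40 → 134.
sleeve: 39.5 × 2.4 = 94.80 → 95.
right front: 23 × 2.4 = 55.20 → 55.

hood 127; collar 134; sleeve 95; right front 55.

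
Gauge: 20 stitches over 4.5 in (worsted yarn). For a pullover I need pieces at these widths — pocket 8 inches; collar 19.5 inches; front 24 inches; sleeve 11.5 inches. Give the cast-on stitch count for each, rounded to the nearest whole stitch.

pocket 36; collar 87; front 107; sleeve 51.

Rate = 20/4.5 = 4.444 sts per in.
pocket: 8 × 4.444 = 35.56 → 36.
collar: 19.5 × 4.444 = 86.67 → 87.
front: 24 × 4.444 = 106.67 → 107.
sleeve: 11.5 × 4.444 = 51.11 → 51.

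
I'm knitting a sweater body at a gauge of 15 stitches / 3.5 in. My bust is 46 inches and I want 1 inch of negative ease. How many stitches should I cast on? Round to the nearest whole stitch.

Finished = 46 − 1 = 45 in.
15 / 3.5 = 4.286 sts per inch.
45.00 × 4.286 = 192.86 sts.
→ 193 sts.

CO 193 sts.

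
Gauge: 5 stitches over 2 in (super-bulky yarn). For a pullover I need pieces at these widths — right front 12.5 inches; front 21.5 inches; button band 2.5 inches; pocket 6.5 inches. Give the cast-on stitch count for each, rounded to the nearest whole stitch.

right front 31; front 54; button band 6; pocket 16.

Rate = 5/2 = 2.5 sts per in.
right front: 12.5 × 2.5 = 31.25 → 31.
front: 21.5 × 2.5 = 53.75 → 54.
button band: 2.5 × 2.5 = 6.25 → 6.
pocket: 6.5 × 2.5 = 16.25 → 16.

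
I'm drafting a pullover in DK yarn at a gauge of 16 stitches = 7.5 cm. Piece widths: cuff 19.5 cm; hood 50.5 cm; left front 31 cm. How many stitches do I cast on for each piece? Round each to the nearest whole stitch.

Rate = 16/7.5 = 2.133 sts per cm.
cuff: 19.5 × 2.133 = 41.60 → 42.
hood: 50.5 × 2.133 = 107.73 → 108.
left front: 31 × 2.133 = 66.13 → 66.

cuff 42; hood 108; left front 66.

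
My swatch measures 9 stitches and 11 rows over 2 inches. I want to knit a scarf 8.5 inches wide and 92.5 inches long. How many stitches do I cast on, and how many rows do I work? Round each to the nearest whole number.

Cast on 38 stitches and work 509 rows.

Stitch gauge = 9/2 = 4.5 sts/in; 8.5 × 4.5 = 38.25 → 38 sts.
Row gauge = 11/2 = 5.5 rows/in; 92.5 × 5.5 = 508.75 → 509 rows.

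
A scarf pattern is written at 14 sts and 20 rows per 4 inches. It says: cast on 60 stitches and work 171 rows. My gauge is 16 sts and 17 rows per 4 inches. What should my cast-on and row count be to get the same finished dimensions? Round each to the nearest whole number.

Stitches: 60 × 16/14 = 68.57 → 69.
Rows: 171 × 17/20 = 145.35 → 145.

Cast on 69 stitches; work 145 rows.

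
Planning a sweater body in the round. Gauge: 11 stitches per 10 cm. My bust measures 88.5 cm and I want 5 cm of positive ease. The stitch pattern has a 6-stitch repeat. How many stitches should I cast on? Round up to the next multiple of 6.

CO 108 sts.

Finished = 88.5 + 5 = 93.5 cm.
11 / 10 = 1.1 sts/cm.
93.5 × 1.1 = 102.85 sts.
Next multiple of 6: 108.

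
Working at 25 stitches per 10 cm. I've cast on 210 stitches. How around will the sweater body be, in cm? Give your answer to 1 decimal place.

25 stitches / 10 cm = 2.5 stitches per cm.
210 / 2.5 = 84.00 cm.

84.0 cm.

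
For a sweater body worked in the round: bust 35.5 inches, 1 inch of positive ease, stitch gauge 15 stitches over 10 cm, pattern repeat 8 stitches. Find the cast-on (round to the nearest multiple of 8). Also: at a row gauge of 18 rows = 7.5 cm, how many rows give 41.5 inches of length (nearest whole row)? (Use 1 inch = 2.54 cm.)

Finished = 35.5 + 1 = 36.5 inches.
36.5 inches × 2.54 = 92.71 cm.
15/10 = 1.5 sts per cm; 92.71 × 1.5 = 139.06 sts.
Nearest multiple of 8 → 136.
41.5 inches = 105.41 cm; × 2.4 = 252.98 → 253 rows.

Cast on 136 stitches; work 253 rows.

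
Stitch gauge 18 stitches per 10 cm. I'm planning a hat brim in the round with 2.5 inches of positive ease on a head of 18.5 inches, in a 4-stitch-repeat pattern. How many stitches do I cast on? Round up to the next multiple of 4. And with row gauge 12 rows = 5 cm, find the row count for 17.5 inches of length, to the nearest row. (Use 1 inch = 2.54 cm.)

Cast on 100 stitches; work 107 rows.

Finished = 18.5 + 2.5 = 21 inches.
21 inches × 2.54 = 53.34 cm.
18/10 = 1.8 sts per cm; 53.34 × 1.8 = 96.01 sts.
Next multiple of 4 → 100.
17.5 inches = 44.45 cm; × 2.4 = 106.68 → 107 rows.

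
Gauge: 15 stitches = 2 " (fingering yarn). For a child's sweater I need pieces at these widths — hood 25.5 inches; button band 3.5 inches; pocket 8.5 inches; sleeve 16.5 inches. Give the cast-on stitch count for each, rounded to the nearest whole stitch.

Rate = 15/2 = 7.5 sts per in.
hood: 25.5 × 7.5 = 191.25 → 191.
button band: 3.5 × 7.5 = 26.25 → 26.
pocket: 8.5 × 7.5 = 63.75 → 64.
sleeve: 16.5 × 7.5 = 123.75 → 124.

hood 191; button band 26; pocket 64; sleeve 124.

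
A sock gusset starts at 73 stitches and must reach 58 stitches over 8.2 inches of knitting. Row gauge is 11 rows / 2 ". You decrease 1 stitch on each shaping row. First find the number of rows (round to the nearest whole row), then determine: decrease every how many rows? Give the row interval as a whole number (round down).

Decrease every 3rd row.

Rows = 8.2 × 5.5 = 45.1 → 45 rows.
Stitches to remove: 15 → 15 shaping rows (at 1 st each).
45 / 15 = 3.00 → every 3 rows.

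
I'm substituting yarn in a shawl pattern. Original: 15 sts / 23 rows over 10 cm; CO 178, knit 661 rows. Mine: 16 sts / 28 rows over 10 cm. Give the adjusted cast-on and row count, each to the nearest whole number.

Stitches: 178 × 16/15 = 189.87 → 190.
Rows: 661 × 28/23 = 804.70 → 805.

Cast on 190 stitches; work 805 rows.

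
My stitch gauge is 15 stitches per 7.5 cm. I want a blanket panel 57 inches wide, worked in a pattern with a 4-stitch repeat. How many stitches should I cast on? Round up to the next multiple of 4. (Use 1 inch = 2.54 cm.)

CO 292 sts.

57 in = 57 × 2.54 = 144.78 cm.
15 / 7.5 = 2 sts/cm.
144.78 × 2 = 289.56 sts.
→ 292.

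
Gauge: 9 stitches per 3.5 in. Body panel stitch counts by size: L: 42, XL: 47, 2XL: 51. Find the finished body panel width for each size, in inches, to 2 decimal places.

9/3.5 = 2.571 sts per in.
L: 42 / 2.571 = 16.333 → 16.33 in.
XL: 47 / 2.571 = 18.278 → 18.28 in.
2XL: 51 / 2.571 = 19.833 → 19.83 in.

L 16.33 inches; XL 18.28 inches; 2XL 19.83 inches.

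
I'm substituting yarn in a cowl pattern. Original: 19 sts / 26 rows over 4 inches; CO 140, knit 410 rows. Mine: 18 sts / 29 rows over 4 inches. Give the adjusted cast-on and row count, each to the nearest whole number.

Cast on 133 stitches; work 457 rows.

Stitches: 140 × 18/19 = 132.63 → 133.
Rows: 410 × 29/26 = 457.31 → 457.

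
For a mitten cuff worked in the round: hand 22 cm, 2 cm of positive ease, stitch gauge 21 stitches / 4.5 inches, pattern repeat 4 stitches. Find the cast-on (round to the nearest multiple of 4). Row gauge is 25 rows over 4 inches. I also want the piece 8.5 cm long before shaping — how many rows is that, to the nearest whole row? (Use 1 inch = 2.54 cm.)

Finished = 22 + 2 = 24 cm.
24 cm × 1/2.54 = 9.45 inches.
21/4.5 = 4.667 sts per in; 9.45 × 4.667 = 44.09 sts.
Nearest multiple of 4 → 44.
8.5 cm = 3.35 inches; × 6.25 = 20.92 → 21 rows.

Cast on 44 stitches; work 21 rows.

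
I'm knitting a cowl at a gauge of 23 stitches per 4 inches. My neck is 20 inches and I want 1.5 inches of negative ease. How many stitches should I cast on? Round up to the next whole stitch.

107 stitches.

Finished = 20 − 1.5 = 18.5 in.
23 / 4 = 5.75 sts per inch.
18.50 × 5.75 = 106.38 sts.
→ 107 sts.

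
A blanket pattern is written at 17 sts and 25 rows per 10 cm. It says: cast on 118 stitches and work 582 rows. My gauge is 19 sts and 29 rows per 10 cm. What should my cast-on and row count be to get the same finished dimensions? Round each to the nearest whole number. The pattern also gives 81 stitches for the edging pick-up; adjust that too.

Stitches: 118 × 19/17 = 131.88 → 132.
Rows: 582 × 29/25 = 675.12 → 675.
edging pick-up: 81 × 19/17 = 90.53 → 91.

Cast on 132 stitches; work 675 rows; edging pick-up 91 stitches.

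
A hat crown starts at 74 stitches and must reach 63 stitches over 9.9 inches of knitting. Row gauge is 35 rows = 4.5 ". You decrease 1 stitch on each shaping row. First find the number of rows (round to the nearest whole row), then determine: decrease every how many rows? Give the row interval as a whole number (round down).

Rows = 9.9 × 7.778 = 77.0 → 77 rows.
Stitches to remove: 11 → 11 shaping rows (at 1 st each).
77 / 11 = 7.00 → every 7 rows.

Decrease every 7th row.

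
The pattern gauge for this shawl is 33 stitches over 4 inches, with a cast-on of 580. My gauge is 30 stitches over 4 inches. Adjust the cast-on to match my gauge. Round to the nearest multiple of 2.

Scale factor = 30 / 33 = 0.909.
580 × 30 / 33 = 527.27 sts.
→ 528 sts.

528 stitches.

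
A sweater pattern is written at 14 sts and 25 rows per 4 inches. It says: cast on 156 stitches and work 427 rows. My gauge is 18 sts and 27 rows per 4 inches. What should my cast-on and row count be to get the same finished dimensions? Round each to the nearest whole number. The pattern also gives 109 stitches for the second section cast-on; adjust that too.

Cast on 201 stitches; work 461 rows; second section cast-on 140 stitches.

Stitches: 156 × 18/14 = 200.57 → 201.
Rows: 427 × 27/25 = 461.16 → 461.
second section cast-on: 109 × 18/14 = 140.14 → 140.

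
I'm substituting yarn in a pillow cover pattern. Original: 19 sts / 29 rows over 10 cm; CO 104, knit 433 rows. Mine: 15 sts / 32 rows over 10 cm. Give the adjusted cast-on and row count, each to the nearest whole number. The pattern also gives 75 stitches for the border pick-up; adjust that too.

Stitches: 104 × 15/19 = 82.11 → 82.
Rows: 433 × 32/29 = 477.79 → 478.
border pick-up: 75 × 15/19 = 59.21 → 59.

Cast on 82 stitches; work 478 rows; border pick-up 59 stitches.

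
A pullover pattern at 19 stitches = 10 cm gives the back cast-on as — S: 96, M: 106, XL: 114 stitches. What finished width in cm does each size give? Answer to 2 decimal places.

S 50.53 cm; M 55.79 cm; XL 60.00 cm.

19/10 = 1.9 sts per cm.
S: 96 / 1.9 = 50.526 → 50.53 cm.
M: 106 / 1.9 = 55.789 → 55.79 cm.
XL: 114 / 1.9 = 60.000 → 60.00 cm.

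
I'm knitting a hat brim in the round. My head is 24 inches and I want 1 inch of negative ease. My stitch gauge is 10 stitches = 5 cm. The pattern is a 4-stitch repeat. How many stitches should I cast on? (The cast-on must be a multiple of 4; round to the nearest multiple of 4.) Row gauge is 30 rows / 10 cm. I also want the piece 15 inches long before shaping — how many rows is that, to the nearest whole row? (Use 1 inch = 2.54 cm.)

Cast on 116 stitches; work 114 rows.

Finished = 24 − 1 = 23 inches.
23 inches × 2.54 = 58.42 cm.
10/5 = 2 sts per cm; 58.42 × 2 = 116.84 sts.
Nearest multiple of 4 → 116.
15 inches = 38.10 cm; × 3 = 114.30 → 114 rows.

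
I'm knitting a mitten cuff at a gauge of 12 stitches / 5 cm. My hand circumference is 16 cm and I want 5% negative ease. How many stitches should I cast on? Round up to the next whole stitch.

CO 37 sts.

Finished = 16 × 0.95 = 15.20 cm.
12 / 5 = 2.4 sts per cm.
15.20 × 2.4 = 36.48 sts.
→ 37 sts.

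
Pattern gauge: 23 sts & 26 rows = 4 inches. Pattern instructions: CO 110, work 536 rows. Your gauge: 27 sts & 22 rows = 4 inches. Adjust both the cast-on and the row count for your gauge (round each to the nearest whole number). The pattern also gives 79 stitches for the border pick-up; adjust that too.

Cast on 129 stitches; work 454 rows; border pick-up 93 stitches.

Stitches: 110 × 27/23 = 129.13 → 129.
Rows: 536 × 22/26 = 453.54 → 454.
border pick-up: 79 × 27/23 = 92.74 → 93.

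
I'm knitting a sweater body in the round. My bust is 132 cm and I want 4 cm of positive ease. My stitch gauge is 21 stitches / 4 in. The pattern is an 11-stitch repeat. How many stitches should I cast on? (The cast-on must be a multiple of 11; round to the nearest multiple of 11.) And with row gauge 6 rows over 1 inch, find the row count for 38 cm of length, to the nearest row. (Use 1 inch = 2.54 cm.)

Finished = 132 + 4 = 136 cm.
136 cm × 1/2.54 = 53.54 inches.
21/4 = 5.25 sts per in; 53.54 × 5.25 = 281.10 sts.
Nearest multiple of 11 → 286.
38 cm = 14.96 inches; × 6 = 89.76 → 90 rows.

Cast on 286 stitches; work 90 rows.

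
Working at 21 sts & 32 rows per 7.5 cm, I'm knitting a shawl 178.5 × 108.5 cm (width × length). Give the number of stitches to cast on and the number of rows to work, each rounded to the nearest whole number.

Stitch gauge = 21/7.5 = 2.8 sts/cm; 178.5 × 2.8 = 499.80 → 500 sts.
Row gauge = 32/7.5 = 4.267 rows/cm; 108.5 × 4.267 = 462.93 → 463 rows.

Cast on 500 stitches and work 463 rows.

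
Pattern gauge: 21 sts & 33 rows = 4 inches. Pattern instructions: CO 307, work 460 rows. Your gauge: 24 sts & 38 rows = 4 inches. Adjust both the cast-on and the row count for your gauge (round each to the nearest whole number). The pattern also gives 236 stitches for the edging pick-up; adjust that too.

Cast on 351 stitches; work 530 rows; edging pick-up 270 stitches.

Stitches: 307 × 24/21 = 350.86 → 351.
Rows: 460 × 38/33 = 529.70 → 530.
edging pick-up: 236 × 24/21 = 269.71 → 270.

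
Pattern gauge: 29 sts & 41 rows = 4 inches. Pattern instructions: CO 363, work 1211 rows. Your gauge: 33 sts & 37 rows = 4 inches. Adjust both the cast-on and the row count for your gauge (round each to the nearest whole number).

Cast on 413 stitches; work 1093 rows.

Stitches: 363 × 33/29 = 413.07 → 413.
Rows: 1211 × 37/41 = 1092.85 → 1093.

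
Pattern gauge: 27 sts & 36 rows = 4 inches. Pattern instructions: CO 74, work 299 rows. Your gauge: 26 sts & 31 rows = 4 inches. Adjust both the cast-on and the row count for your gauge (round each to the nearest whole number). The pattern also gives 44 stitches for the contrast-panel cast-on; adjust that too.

Stitches: 74 × 26/27 = 71.26 → 71.
Rows: 299 × 31/36 = 257.47 → 257.
contrast-panel cast-on: 44 × 26/27 = 42.37 → 42.

Cast on 71 stitches; work 257 rows; contrast-panel cast-on 42 stitches.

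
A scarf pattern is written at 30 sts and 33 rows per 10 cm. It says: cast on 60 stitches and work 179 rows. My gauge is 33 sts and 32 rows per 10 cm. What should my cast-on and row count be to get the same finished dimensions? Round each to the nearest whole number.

Stitches: 60 × 33/30 = 66.00 → 66.
Rows: 179 × 32/33 = 173.58 → 174.

Cast on 66 stitches; work 174 rows.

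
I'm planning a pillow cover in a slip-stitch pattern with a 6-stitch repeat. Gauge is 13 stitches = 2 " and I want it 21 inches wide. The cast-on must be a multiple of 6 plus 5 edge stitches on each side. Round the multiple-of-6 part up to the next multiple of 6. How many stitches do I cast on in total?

CO 142 sts.

13 / 2 = 6.5 sts per inch.
21 × 6.5 = 136.50 sts.
Less 10 edge sts → 126.50 for the repeat.
Next multiple of 6: 132.
Add back 10 edge sts → 142.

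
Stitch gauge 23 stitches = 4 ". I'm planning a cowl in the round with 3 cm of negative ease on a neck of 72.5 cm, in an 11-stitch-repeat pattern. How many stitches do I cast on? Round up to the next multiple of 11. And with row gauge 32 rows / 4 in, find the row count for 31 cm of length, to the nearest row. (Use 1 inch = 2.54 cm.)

Finished = 72.5 − 3 = 69.5 cm.
69.5 cm × 1/2.54 = 27.36 inches.
23/4 = 5.75 sts per in; 27.36 × 5.75 = 157.33 sts.
Next multiple of 11 → 165.
31 cm = 12.20 inches; × 8 = 97.64 → 98 rows.

Cast on 165 stitches; work 98 rows.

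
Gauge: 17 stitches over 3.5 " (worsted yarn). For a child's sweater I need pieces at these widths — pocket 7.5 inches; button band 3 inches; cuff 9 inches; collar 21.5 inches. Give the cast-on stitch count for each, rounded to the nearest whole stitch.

pocket 36; button band 15; cuff 44; collar 104.

Rate = 17/3.5 = 4.857 sts per in.
pocket: 7.5 × 4.857 = 36.43 → 36.
button band: 3 × 4.857 = 14.57 → 15.
cuff: 9 × 4.857 = 43.71 → 44.
collar: 21.5 × 4.857 = 104.43 → 104.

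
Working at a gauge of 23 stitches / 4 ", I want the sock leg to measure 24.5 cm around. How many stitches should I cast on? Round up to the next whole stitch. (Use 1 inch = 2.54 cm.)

Cast on 56 stitches.

24.5 cm = 9.65 in.
23 stitches / 4 in = 5.75 stitches per inch.
9.65 × 5.75 = 55.46 stitches.
Round up → 56.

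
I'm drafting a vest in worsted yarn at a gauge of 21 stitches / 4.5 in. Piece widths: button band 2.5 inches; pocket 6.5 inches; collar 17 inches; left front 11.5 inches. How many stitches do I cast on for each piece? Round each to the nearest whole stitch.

button band 12; pocket 30; collar 79; left front 54.

Rate = 21/4.5 = 4.667 sts per in.
button band: 2.5 × 4.667 = 11.67 → 12.
pocket: 6.5 × 4.667 = 30.33 → 30.
collar: 17 × 4.667 = 79.33 → 79.
left front: 11.5 × 4.667 = 53.67 → 54.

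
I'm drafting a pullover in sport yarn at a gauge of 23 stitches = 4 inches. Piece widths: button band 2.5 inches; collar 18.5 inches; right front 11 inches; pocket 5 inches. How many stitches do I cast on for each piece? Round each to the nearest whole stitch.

button band 14; collar 106; right front 63; pocket 29.

Rate = 23/4 = 5.75 sts per in.
button band: 2.5 × 5.75 = 14.38 → 14.
collar: 18.5 × 5.75 = 106.38 → 106.
right front: 11 × 5.75 = 63.25 → 63.
pocket: 5 × 5.75 = 28.75 → 29.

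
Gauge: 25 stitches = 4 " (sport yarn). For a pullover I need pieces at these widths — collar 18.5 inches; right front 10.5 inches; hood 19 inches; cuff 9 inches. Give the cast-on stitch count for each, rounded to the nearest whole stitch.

collar 116; right front 66; hood 119; cuff 56.

Rate = 25/4 = 6.25 sts per in.
collar: 18.5 × 6.25 = 115.62 → 116.
right front: 10.5 × 6.25 = 65.62 → 66.
hood: 19 × 6.25 = 118.75 → 119.
cuff: 9 × 6.25 = 56.25 → 56.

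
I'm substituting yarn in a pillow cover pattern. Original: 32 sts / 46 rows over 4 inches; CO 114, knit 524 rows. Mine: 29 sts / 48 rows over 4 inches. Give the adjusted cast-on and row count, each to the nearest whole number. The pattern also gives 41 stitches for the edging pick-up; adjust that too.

Stitches: 114 × 29/32 = 103.31 → 103.
Rows: 524 × 48/46 = 546.78 → 547.
edging pick-up: 41 × 29/32 = 37.16 → 37.

Cast on 103 stitches; work 547 rows; edging pick-up 37 stitches.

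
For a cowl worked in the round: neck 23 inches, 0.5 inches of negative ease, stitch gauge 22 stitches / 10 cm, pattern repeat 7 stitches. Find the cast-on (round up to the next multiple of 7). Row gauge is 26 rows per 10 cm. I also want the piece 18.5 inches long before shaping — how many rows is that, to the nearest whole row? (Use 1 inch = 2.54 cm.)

Finished = 23 − 0.5 = 22.5 inches.
22.5 inches × 2.54 = 57.15 cm.
22/10 = 2.2 sts per cm; 57.15 × 2.2 = 125.73 sts.
Next multiple of 7 → 126.
18.5 inches = 46.99 cm; × 2.6 = 122.17 → 122 rows.

Cast on 126 stitches; work 122 rows.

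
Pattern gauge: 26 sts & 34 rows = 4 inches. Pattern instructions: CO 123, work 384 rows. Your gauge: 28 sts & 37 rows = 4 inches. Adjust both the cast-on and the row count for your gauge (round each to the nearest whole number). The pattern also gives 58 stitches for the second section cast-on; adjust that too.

Cast on 132 stitches; work 418 rows; second section cast-on 62 stitches.

Stitches: 123 × 28/26 = 132.46 → 132.
Rows: 384 × 37/34 = 417.88 → 418.
second section cast-on: 58 × 28/26 = 62.46 → 62.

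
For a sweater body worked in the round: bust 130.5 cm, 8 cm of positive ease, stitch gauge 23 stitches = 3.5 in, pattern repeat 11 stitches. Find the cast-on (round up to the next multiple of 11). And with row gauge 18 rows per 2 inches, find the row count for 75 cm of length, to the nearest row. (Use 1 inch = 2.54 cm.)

Cast on 363 stitches; work 266 rows.

Finished = 130.5 + 8 = 138.5 cm.
138.5 cm × 1/2.54 = 54.53 inches.
23/3.5 = 6.571 sts per in; 54.53 × 6.571 = 358.32 sts.
Next multiple of 11 → 363.
75 cm = 29.53 inches; × 9 = 265.75 → 266 rows.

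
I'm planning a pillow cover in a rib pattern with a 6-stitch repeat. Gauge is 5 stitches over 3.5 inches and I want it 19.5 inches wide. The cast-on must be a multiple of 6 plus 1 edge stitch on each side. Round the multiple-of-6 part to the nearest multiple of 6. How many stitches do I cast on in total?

CO 26 sts.

5 / 3.5 = 1.429 sts per inch.
19.5 × 1.429 = 27.86 sts.
Less 2 edge sts → 25.86 for the repeat.
Nearest multiple of 6: 24.
Add back 2 edge sts → 26.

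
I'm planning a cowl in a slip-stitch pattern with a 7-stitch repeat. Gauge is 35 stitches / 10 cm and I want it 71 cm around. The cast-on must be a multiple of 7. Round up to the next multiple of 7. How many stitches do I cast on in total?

35 / 10 = 3.5 sts per cm.
71 × 3.5 = 248.50 sts.
Next multiple of 7: 252.

CO 252 sts.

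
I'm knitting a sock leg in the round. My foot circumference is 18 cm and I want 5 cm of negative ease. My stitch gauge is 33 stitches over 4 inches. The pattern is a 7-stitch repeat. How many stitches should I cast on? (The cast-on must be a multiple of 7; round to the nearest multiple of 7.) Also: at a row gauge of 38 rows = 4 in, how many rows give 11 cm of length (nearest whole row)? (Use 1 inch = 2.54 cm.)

Finished = 18 − 5 = 13 cm.
13 cm × 1/2.54 = 5.12 inches.
33/4 = 8.25 sts per in; 5.12 × 8.25 = 42.22 sts.
Nearest multiple of 7 → 42.
11 cm = 4.33 inches; × 9.5 = 41.14 → 41 rows.

Cast on 42 stitches; work 41 rows.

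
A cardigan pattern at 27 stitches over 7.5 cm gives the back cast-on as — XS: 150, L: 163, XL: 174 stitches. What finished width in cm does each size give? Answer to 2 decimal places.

XS 41.67 cm; L 45.28 cm; XL 48.33 cm.

27/7.5 = 3.6 sts per cm.
XS: 150 / 3.6 = 41.667 → 41.67 cm.
L: 163 / 3.6 = 45.278 → 45.28 cm.
XL: 174 / 3.6 = 48.333 → 48.33 cm.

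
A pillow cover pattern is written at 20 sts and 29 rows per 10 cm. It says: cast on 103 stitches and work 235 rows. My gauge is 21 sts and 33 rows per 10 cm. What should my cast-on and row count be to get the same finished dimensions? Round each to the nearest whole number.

Stitches: 103 × 21/20 = 108.15 → 108.
Rows: 235 × 33/29 = 267.41 → 267.

Cast on 108 stitches; work 267 rows.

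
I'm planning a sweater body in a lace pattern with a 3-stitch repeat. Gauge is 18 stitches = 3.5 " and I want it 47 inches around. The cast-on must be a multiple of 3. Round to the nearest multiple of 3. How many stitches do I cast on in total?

CO 243 sts.

18 / 3.5 = 5.143 sts per inch.
47 × 5.143 = 241.71 sts.
Nearest multiple of 3: 243.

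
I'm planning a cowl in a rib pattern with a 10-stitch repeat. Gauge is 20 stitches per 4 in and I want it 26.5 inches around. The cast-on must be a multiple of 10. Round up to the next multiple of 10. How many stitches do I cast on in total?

CO 140 sts.

20 / 4 = 5 sts per inch.
26.5 × 5 = 132.50 sts.
Next multiple of 10: 140.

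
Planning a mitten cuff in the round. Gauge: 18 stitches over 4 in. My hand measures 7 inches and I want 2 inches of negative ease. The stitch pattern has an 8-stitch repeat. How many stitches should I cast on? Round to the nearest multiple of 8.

24 stitches.

Finished = 7 − 2 = 5 inches.
18 / 4 = 4.5 sts/in.
5 × 4.5 = 22.50 sts.
Nearest multiple of 8: 24.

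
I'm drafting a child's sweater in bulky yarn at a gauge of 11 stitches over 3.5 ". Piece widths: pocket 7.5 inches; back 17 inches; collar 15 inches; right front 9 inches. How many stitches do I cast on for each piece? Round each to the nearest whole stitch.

pocket 24; back 53; collar 47; right front 28.

Rate = 11/3.5 = 3.143 sts per in.
pocket: 7.5 × 3.143 = 23.57 → 24.
back: 17 × 3.143 = 53.43 → 53.
collar: 15 × 3.143 = 47.14 → 47.
right front: 9 × 3.143 = 28.29 → 28.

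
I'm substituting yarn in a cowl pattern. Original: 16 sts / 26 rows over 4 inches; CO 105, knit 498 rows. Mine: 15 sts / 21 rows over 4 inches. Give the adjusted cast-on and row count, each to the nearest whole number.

Cast on 98 stitches; work 402 rows.

Stitches: 105 × 15/16 = 98.44 → 98.
Rows: 498 × 21/26 = 402.23 → 402.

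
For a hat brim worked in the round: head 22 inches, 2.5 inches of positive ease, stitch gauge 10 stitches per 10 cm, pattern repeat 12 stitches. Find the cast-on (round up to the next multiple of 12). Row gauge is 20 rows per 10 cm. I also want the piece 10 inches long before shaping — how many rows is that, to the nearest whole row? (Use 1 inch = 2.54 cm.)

Cast on 72 stitches; work 51 rows.

Finished = 22 + 2.5 = 24.5 inches.
24.5 inches × 2.54 = 62.23 cm.
10/10 = 1 sts per cm; 62.23 × 1 = 62.23 sts.
Next multiple of 12 → 72.
10 inches = 25.40 cm; × 2 = 50.80 → 51 rows.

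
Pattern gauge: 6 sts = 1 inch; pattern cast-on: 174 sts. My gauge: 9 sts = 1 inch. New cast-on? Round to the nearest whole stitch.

CO 261 sts.

Scale factor = 9 / 6 = 1.500.
174 × 9 / 6 = 261.00 sts.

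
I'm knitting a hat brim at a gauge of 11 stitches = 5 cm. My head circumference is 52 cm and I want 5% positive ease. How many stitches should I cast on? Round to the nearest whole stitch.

Cast on 120 stitches.

Finished = 52 × 1.05 = 54.60 cm.
11 / 5 = 2.2 sts per cm.
54.60 × 2.2 = 120.12 sts.
→ 120 sts.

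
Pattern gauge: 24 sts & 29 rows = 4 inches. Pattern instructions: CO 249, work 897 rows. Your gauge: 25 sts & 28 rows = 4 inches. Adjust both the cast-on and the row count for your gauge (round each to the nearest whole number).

Cast on 259 stitches; work 866 rows.

Stitches: 249 × 25/24 = 259.38 → 259.
Rows: 897 × 28/29 = 866.07 → 866.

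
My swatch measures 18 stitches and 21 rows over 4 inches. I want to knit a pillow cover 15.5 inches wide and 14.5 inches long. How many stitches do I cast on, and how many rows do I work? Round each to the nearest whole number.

Cast on 70 stitches and work 76 rows.

Stitch gauge = 18/4 = 4.5 sts/in; 15.5 × 4.5 = 69.75 → 70 sts.
Row gauge = 21/4 = 5.25 rows/in; 14.5 × 5.25 = 76.12 → 76 rows.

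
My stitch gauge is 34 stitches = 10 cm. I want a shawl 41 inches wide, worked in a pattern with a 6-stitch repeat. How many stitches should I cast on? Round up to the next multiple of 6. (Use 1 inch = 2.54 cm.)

Cast on 360 stitches.

41 in = 41 × 2.54 = 104.14 cm.
34 / 10 = 3.4 sts/cm.
104.14 × 3.4 = 354.08 sts.
→ 360.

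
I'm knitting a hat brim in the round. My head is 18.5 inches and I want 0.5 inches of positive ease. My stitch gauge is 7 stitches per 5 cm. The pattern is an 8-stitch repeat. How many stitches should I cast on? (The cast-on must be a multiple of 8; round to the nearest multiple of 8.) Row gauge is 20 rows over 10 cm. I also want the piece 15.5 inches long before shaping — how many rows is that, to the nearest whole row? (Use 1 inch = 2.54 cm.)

Cast on 64 stitches; work 79 rows.

Finished = 18.5 + 0.5 = 19 inches.
19 inches × 2.54 = 48.26 cm.
7/5 = 1.4 sts per cm; 48.26 × 1.4 = 67.56 sts.
Nearest multiple of 8 → 64.
15.5 inches = 39.37 cm; × 2 = 78.74 → 79 rows.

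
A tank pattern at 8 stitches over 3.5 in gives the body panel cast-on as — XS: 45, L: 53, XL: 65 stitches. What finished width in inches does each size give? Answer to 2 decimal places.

8/3.5 = 2.286 sts per in.
XS: 45 / 2.286 = 19.688 → 19.69 in.
L: 53 / 2.286 = 23.188 → 23.19 in.
XL: 65 / 2.286 = 28.438 → 28.44 in.

XS 19.69 inches; L 23.19 inches; XL 28.44 inches.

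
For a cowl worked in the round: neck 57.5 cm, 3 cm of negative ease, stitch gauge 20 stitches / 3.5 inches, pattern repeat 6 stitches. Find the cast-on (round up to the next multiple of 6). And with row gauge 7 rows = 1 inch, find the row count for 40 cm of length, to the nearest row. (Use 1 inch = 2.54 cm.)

Finished = 57.5 − 3 = 54.5 cm.
54.5 cm × 1/2.54 = 21.46 inches.
20/3.5 = 5.714 sts per in; 21.46 × 5.714 = 122.61 sts.
Next multiple of 6 → 126.
40 cm = 15.75 inches; × 7 = 110.24 → 110 rows.

Cast on 126 stitches; work 110 rows.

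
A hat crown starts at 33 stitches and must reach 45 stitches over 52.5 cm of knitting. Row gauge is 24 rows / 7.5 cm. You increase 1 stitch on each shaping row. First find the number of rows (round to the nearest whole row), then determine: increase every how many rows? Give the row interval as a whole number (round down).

Rows = 52.5 × 3.2 = 168.0 → 168 rows.
Stitches to add: 12 → 12 shaping rows (at 1 st each).
168 / 12 = 14.00 → every 14 rows.

Increase every 14th row.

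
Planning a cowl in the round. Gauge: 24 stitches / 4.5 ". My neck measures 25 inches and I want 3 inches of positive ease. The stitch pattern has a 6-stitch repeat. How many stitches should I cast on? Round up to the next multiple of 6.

CO 150 sts.

Finished = 25 + 3 = 28 inches.
24 / 4.5 = 5.333 sts/in.
28 × 5.333 = 149.33 sts.
Next multiple of 6: 150.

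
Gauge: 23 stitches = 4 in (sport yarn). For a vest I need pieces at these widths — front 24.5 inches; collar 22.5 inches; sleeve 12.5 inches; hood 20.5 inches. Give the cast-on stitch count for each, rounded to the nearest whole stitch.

Rate = 23/4 = 5.75 sts per in.
front: 24.5 × 5.75 = 140.88 → 141.
collar: 22.5 × 5.75 = 129.38 → 129.
sleeve: 12.5 × 5.75 = 71.88 → 72.
hood: 20.5 × 5.75 = 117.88 → 118.

front 141; collar 129; sleeve 72; hood 118.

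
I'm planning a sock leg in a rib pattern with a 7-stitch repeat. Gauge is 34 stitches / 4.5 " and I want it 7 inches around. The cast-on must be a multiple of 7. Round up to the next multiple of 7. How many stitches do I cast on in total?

34 / 4.5 = 7.556 sts per inch.
7 × 7.556 = 52.89 sts.
Next multiple of 7: 56.

Cast on 56 stitches.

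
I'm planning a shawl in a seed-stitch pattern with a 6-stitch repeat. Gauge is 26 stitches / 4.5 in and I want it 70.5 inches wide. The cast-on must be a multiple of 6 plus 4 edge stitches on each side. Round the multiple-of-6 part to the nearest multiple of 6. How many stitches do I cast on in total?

CO 410 sts.

26 / 4.5 = 5.778 sts per inch.
70.5 × 5.778 = 407.33 sts.
Less 8 edge sts → 399.33 for the repeat.
Nearest multiple of 6: 402.
Add back 8 edge sts → 410.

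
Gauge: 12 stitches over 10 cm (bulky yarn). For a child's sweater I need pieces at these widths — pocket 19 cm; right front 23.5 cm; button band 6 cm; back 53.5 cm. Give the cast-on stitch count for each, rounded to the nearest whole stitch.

Rate = 12/10 = 1.2 sts per cm.
pocket: 19 × 1.2 = 22.80 → 23.
right front: 23.5 × 1.2 = 28.20 → 28.
button band: 6 × 1.2 = 7.20 → 7.
back: 53.5 × 1.2 = 64.20 → 64.

pocket 23; right front 28; button band 7; back 64.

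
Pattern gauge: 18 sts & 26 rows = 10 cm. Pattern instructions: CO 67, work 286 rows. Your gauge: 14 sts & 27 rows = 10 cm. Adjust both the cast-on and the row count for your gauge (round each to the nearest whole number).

Cast on 52 stitches; work 297 rows.

Stitches: 67 × 14/18 = 52.11 → 52.
Rows: 286 × 27/26 = 297.00 → 297.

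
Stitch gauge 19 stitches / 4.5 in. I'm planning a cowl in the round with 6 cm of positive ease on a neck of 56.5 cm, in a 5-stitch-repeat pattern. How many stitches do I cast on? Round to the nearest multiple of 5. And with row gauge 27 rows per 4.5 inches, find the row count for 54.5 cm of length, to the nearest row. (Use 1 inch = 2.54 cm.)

Cast on 105 stitches; work 129 rows.

Finished = 56.5 + 6 = 62.5 cm.
62.5 cm × 1/2.54 = 24.61 inches.
19/4.5 = 4.222 sts per in; 24.61 × 4.222 = 103.89 sts.
Nearest multiple of 5 → 105.
54.5 cm = 21.46 inches; × 6 = 128.74 → 129 rows.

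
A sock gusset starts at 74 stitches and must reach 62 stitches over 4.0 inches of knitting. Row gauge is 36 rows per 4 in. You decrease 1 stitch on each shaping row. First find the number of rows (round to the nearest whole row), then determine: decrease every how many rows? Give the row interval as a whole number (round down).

Decrease every 3rd row.

Rows = 4.0 × 9 = 36.0 → 36 rows.
Stitches to remove: 12 → 12 shaping rows (at 1 st each).
36 / 12 = 3.00 → every 3 rows.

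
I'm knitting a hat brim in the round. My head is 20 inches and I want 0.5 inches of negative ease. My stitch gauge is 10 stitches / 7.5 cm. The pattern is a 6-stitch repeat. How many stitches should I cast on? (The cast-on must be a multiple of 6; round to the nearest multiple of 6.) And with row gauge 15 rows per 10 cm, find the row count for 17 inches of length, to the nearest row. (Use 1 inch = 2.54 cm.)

Finished = 20 − 0.5 = 19.5 inches.
19.5 inches × 2.54 = 49.53 cm.
10/7.5 = 1.333 sts per cm; 49.53 × 1.333 = 66.04 sts.
Nearest multiple of 6 → 66.
17 inches = 43.18 cm; × 1.5 = 64.77 → 65 rows.

Cast on 66 stitches; work 65 rows.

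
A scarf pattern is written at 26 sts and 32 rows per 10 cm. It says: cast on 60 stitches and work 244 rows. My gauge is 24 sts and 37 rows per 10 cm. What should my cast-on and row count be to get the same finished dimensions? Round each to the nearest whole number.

Stitches: 60 × 24/26 = 55.38 → 55.
Rows: 244 × 37/32 = 282.12 → 282.

Cast on 55 stitches; work 282 rows.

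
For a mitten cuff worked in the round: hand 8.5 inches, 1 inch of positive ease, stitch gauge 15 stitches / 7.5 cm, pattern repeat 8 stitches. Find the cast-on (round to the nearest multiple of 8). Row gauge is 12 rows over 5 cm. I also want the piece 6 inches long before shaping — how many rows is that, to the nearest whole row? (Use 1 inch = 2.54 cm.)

Finished = 8.5 + 1 = 9.5 inches.
9.5 inches × 2.54 = 24.13 cm.
15/7.5 = 2 sts per cm; 24.13 × 2 = 48.26 sts.
Nearest multiple of 8 → 48.
6 inches = 15.24 cm; × 2.4 = 36.58 → 37 rows.

Cast on 48 stitches; work 37 rows.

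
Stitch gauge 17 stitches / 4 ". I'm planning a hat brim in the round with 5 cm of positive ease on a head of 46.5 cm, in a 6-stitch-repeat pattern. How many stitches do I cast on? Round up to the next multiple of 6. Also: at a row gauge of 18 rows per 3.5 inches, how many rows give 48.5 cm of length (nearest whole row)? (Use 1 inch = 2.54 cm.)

Cast on 90 stitches; work 98 rows.

Finished = 46.5 + 5 = 51.5 cm.
51.5 cm × 1/2.54 = 20.28 inches.
17/4 = 4.25 sts per in; 20.28 × 4.25 = 86.17 sts.
Next multiple of 6 → 90.
48.5 cm = 19.09 inches; × 5.143 = 98.20 → 98 rows.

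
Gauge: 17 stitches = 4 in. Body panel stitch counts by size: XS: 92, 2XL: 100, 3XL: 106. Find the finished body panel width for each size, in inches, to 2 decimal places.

XS 21.65 inches; 2XL 23.53 inches; 3XL 24.94 inches.

17/4 = 4.25 sts per in.
XS: 92 / 4.25 = 21.647 → 21.65 in.
2XL: 100 / 4.25 = 23.529 → 23.53 in.
3XL: 106 / 4.25 = 24.941 → 24.94 in.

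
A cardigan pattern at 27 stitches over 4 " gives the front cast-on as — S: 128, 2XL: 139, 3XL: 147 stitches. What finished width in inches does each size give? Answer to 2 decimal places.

27/4 = 6.75 sts per in.
S: 128 / 6.75 = 18.963 → 18.96 in.
2XL: 139 / 6.75 = 20.593 → 20.59 in.
3XL: 147 / 6.75 = 21.778 → 21.78 in.

S 18.96 inches; 2XL 20.59 inches; 3XL 21.78 inches.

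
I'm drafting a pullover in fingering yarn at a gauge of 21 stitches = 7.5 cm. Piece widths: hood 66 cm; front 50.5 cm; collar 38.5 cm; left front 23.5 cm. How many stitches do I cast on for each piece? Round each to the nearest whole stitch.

hood 185; front 141; collar 108; left front 66.

Rate = 21/7.5 = 2.8 sts per cm.
hood: 66 × 2.8 = 184.80 → 185.
front: 50.5 × 2.8 = 141.40 → 141.
collar: 38.5 × 2.8 = 107.80 → 108.
left front: 23.5 × 2.8 = 65.80 → 66.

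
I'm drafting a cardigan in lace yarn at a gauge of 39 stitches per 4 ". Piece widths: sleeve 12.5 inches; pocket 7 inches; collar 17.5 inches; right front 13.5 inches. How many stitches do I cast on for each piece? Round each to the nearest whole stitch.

sleeve 122; pocket 68; collar 171; right front 132.

Rate = 39/4 = 9.75 sts per in.
sleeve: 12.5 × 9.75 = 121.88 → 122.
pocket: 7 × 9.75 = 68.25 → 68.
collar: 17.5 × 9.75 = 170.62 → 171.
right front: 13.5 × 9.75 = 131.62 → 132.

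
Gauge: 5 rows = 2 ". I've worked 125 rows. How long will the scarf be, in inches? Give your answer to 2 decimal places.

50.00 inches.

5 rows / 2 inch = 2.5 rows per inch.
125 / 2.5 = 50.000 inches.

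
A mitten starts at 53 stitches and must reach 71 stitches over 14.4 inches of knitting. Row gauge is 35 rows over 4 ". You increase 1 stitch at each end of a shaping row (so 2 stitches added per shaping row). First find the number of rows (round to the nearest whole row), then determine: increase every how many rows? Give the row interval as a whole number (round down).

Increase every 14th row.

Rows = 14.4 × 8.75 = 126.0 → 126 rows.
Stitches to add: 18 → 9 shaping rows (at 2 st each).
126 / 9 = 14.00 → every 14 rows.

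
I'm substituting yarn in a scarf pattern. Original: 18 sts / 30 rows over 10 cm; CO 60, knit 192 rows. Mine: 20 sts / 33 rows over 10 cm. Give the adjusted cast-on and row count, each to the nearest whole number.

Cast on 67 stitches; work 211 rows.

Stitches: 60 × 20/18 = 66.67 → 67.
Rows: 192 × 33/30 = 211.20 → 211.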